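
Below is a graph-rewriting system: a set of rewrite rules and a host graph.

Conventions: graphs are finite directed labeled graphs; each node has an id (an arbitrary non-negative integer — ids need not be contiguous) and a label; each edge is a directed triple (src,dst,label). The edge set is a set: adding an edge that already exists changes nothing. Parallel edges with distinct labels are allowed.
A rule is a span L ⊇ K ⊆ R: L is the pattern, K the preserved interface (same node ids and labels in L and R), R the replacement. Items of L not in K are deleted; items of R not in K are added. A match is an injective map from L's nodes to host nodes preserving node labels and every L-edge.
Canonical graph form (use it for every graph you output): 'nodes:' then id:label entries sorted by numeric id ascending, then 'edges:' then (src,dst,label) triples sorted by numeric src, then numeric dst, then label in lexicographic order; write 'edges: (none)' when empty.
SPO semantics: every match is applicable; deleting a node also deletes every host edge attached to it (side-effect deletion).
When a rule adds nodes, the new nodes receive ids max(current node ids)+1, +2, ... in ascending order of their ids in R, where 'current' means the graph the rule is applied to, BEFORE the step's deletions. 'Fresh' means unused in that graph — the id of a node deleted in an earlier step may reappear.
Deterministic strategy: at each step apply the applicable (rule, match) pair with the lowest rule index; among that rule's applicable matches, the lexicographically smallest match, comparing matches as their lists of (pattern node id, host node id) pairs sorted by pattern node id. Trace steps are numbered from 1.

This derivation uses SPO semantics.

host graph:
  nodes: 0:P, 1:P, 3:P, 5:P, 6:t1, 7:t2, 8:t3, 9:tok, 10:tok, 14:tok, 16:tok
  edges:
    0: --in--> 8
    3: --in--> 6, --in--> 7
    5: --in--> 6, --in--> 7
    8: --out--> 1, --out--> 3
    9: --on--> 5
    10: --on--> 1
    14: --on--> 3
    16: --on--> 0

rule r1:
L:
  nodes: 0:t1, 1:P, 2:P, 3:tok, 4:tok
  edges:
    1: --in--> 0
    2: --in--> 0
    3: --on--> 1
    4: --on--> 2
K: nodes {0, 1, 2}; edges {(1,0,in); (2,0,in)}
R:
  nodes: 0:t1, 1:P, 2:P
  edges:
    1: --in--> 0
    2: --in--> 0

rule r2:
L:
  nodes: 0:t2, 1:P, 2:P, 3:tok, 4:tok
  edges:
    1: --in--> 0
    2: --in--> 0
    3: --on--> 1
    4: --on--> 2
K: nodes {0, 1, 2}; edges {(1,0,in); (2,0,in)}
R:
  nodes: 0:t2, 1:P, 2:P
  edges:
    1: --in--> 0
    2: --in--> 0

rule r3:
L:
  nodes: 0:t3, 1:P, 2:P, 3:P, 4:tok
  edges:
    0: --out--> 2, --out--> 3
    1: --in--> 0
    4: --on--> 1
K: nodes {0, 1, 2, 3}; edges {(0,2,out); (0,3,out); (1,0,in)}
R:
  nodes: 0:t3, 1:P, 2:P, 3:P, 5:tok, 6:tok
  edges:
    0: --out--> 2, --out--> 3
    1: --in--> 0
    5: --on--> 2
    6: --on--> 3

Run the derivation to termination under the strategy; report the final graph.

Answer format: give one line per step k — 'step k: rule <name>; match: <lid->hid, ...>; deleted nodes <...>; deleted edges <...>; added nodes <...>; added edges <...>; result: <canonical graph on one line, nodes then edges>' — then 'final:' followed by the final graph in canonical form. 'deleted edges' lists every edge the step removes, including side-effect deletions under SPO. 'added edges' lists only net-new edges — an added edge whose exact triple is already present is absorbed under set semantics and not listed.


step 1: rule r1; match: 0->6, 1->3, 2->5, 3->14, 4->9; deleted nodes 9, 14; deleted edges (9,5,on); (14,3,on); added nodes (none); added edges (none); result: nodes: 0:P, 1:P, 3:P, 5:P, 6:t1, 7:t2, 8:t3, 10:tok, 16:tok edges: (0,8,in); (3,6,in); (3,7,in); (5,6,in); (5,7,in); (8,1,out); (8,3,out); (10,1,on); (16,0,on)
step 2: rule r3; match: 0->8, 1->0, 2->1, 3->3, 4->16; deleted nodes 16; deleted edges (16,0,on); added nodes 17, 18; added edges (17,1,on); (18,3,on); result: nodes: 0:P, 1:P, 3:P, 5:P, 6:t1, 7:t2, 8:t3, 10:tok, 17:tok, 18:tok edges: (0,8,in); (3,6,in); (3,7,in); (5,6,in); (5,7,in); (8,1,out); (8,3,out); (10,1,on); (17,1,on); (18,3,on)
final:
nodes: 0:P, 1:P, 3:P, 5:P, 6:t1, 7:t2, 8:t3, 10:tok, 17:tok, 18:tok
edges: (0,8,in); (3,6,in); (3,7,in); (5,6,in); (5,7,in); (8,1,out); (8,3,out); (10,1,on); (17,1,on); (18,3,on)


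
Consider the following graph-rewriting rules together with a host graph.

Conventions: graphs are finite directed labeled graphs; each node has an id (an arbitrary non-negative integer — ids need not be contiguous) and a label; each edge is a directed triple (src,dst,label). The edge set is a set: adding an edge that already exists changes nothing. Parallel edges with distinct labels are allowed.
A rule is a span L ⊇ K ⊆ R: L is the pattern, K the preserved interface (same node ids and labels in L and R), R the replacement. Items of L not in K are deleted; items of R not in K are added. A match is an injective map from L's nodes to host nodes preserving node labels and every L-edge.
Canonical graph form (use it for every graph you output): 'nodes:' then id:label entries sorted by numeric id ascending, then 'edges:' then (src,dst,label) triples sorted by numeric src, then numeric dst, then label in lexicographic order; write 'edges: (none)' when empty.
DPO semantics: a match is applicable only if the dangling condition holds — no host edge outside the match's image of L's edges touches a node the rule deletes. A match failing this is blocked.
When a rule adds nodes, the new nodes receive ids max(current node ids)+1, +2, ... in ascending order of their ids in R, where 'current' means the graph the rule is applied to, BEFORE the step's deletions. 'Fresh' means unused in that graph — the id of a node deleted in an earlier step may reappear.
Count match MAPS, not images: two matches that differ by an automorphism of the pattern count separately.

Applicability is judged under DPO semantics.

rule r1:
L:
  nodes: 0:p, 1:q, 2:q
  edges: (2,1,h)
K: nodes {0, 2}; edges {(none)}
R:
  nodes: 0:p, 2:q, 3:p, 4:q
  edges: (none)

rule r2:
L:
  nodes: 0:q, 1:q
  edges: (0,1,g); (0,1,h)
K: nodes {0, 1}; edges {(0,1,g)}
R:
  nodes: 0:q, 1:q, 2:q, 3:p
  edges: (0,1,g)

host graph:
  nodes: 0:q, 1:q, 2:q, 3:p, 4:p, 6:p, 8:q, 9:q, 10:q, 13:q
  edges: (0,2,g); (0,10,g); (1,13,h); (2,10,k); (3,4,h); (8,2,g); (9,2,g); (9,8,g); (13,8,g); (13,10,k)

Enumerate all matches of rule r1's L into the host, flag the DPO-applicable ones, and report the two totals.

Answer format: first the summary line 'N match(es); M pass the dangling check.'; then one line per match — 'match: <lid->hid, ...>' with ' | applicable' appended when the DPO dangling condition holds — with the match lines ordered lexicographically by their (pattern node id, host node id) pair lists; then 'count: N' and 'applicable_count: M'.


3 match(es); 0 pass the dangling check.
match: 0->3, 1->13, 2->1
match: 0->4, 1->13, 2->1
match: 0->6, 1->13, 2->1
count: 3
applicable_count: 0


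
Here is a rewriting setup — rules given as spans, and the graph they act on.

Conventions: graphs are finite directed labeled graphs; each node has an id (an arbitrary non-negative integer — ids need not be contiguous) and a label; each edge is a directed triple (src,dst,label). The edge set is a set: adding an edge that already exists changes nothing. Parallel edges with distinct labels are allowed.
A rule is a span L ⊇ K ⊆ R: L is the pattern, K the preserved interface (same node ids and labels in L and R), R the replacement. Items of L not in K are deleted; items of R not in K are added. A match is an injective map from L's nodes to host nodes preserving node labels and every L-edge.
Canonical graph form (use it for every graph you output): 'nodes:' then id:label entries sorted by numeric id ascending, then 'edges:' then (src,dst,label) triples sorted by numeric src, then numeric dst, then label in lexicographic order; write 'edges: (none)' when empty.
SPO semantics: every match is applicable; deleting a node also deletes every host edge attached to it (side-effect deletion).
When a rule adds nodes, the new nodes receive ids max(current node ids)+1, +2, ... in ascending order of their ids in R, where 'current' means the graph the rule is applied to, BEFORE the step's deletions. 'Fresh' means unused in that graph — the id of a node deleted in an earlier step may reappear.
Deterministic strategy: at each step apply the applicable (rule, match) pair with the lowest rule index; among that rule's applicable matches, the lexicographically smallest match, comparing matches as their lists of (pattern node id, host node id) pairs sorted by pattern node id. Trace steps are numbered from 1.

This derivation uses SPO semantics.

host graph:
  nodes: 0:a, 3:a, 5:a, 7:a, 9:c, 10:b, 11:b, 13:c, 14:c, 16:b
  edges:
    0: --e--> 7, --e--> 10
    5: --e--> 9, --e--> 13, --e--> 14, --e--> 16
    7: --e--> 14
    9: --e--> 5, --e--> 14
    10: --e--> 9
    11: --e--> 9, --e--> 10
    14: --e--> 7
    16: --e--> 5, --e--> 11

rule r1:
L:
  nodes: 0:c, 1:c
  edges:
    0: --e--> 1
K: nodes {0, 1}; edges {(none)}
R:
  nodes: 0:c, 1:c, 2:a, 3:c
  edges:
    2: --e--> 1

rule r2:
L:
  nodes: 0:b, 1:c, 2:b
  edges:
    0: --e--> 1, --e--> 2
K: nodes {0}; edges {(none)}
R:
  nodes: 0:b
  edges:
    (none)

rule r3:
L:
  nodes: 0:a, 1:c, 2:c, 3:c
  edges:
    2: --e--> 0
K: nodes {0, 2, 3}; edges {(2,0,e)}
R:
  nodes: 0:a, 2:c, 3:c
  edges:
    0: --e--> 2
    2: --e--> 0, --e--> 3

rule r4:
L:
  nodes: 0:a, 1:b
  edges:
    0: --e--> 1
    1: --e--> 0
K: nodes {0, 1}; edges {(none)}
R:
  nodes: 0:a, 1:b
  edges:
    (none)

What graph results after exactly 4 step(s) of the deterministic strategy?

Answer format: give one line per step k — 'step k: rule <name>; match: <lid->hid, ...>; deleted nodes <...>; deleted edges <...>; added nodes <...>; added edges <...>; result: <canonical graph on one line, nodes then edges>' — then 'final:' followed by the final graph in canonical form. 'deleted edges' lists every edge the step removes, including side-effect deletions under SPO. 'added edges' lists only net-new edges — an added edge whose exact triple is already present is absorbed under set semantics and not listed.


step 1: rule r1; match: 0->9, 1->14; deleted nodes (none); deleted edges (9,14,e); added nodes 17, 18; added edges (17,14,e); result: nodes: 0:a, 3:a, 5:a, 7:a, 9:c, 10:b, 11:b, 13:c, 14:c, 16:b, 17:a, 18:c edges: (0,7,e); (0,10,e); (5,9,e); (5,13,e); (5,14,e); (5,16,e); (7,14,e); (9,5,e); (10,9,e); (11,9,e); (11,10,e); (14,7,e); (16,5,e); (16,11,e); (17,14,e)
step 2: rule r2; match: 0->11, 1->9, 2->10; deleted nodes 9, 10; deleted edges (0,10,e); (5,9,e); (9,5,e); (10,9,e); (11,9,e); (11,10,e); added nodes (none); added edges (none); result: nodes: 0:a, 3:a, 5:a, 7:a, 11:b, 13:c, 14:c, 16:b, 17:a, 18:c edges: (0,7,e); (5,13,e); (5,14,e); (5,16,e); (7,14,e); (14,7,e); (16,5,e); (16,11,e); (17,14,e)
step 3: rule r3; match: 0->7, 1->13, 2->14, 3->18; deleted nodes 13; deleted edges (5,13,e); added nodes (none); added edges (14,18,e); result: nodes: 0:a, 3:a, 5:a, 7:a, 11:b, 14:c, 16:b, 17:a, 18:c edges: (0,7,e); (5,14,e); (5,16,e); (7,14,e); (14,7,e); (14,18,e); (16,5,e); (16,11,e); (17,14,e)
step 4: rule r1; match: 0->14, 1->18; deleted nodes (none); deleted edges (14,18,e); added nodes 19, 20; added edges (19,18,e); result: nodes: 0:a, 3:a, 5:a, 7:a, 11:b, 14:c, 16:b, 17:a, 18:c, 19:a, 20:c edges: (0,7,e); (5,14,e); (5,16,e); (7,14,e); (14,7,e); (16,5,e); (16,11,e); (17,14,e); (19,18,e)
final:
nodes: 0:a, 3:a, 5:a, 7:a, 11:b, 14:c, 16:b, 17:a, 18:c, 19:a, 20:c
edges: (0,7,e); (5,14,e); (5,16,e); (7,14,e); (14,7,e); (16,5,e); (16,11,e); (17,14,e); (19,18,e)


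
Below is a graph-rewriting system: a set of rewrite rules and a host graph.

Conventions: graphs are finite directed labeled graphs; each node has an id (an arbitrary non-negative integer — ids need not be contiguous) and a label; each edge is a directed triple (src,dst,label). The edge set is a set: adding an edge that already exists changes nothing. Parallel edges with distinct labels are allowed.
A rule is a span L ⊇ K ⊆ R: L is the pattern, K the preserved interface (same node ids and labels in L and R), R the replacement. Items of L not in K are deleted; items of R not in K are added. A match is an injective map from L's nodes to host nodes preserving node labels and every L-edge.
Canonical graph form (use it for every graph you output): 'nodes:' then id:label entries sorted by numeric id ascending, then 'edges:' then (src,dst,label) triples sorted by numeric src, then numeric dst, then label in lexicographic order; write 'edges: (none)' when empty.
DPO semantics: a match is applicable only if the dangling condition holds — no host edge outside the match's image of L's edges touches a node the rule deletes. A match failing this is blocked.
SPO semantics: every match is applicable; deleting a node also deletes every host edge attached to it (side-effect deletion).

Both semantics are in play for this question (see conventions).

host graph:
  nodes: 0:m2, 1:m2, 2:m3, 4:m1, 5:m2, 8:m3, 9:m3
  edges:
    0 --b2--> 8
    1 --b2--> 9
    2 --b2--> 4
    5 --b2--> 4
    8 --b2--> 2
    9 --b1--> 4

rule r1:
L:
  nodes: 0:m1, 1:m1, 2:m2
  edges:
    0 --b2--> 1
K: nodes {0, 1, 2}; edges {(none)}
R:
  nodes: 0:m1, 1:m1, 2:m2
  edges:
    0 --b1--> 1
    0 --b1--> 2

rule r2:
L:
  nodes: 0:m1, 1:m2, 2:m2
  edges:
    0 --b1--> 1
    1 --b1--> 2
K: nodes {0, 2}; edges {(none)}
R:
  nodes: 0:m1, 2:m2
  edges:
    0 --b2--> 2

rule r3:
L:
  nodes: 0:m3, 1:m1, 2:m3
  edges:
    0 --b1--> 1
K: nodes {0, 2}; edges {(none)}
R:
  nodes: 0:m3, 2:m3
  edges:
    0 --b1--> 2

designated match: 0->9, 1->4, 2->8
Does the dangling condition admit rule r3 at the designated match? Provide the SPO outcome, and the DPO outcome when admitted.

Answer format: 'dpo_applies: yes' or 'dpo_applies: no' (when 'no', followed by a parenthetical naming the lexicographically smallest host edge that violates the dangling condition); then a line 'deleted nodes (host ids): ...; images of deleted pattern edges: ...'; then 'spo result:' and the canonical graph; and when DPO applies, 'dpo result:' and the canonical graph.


dpo_applies: no
(the rule deletes node 4, which keeps host edge (2,4,b2) outside the match image — the dangling condition fails, DPO blocks; SPO proceeds and side-deletes such edges)
deleted nodes (host ids): 4; images of deleted pattern edges: (9,4,b1)
spo result:
nodes: 0:m2, 1:m2, 2:m3, 5:m2, 8:m3, 9:m3
edges: (0,8,b2); (1,9,b2); (8,2,b2); (9,8,b1)


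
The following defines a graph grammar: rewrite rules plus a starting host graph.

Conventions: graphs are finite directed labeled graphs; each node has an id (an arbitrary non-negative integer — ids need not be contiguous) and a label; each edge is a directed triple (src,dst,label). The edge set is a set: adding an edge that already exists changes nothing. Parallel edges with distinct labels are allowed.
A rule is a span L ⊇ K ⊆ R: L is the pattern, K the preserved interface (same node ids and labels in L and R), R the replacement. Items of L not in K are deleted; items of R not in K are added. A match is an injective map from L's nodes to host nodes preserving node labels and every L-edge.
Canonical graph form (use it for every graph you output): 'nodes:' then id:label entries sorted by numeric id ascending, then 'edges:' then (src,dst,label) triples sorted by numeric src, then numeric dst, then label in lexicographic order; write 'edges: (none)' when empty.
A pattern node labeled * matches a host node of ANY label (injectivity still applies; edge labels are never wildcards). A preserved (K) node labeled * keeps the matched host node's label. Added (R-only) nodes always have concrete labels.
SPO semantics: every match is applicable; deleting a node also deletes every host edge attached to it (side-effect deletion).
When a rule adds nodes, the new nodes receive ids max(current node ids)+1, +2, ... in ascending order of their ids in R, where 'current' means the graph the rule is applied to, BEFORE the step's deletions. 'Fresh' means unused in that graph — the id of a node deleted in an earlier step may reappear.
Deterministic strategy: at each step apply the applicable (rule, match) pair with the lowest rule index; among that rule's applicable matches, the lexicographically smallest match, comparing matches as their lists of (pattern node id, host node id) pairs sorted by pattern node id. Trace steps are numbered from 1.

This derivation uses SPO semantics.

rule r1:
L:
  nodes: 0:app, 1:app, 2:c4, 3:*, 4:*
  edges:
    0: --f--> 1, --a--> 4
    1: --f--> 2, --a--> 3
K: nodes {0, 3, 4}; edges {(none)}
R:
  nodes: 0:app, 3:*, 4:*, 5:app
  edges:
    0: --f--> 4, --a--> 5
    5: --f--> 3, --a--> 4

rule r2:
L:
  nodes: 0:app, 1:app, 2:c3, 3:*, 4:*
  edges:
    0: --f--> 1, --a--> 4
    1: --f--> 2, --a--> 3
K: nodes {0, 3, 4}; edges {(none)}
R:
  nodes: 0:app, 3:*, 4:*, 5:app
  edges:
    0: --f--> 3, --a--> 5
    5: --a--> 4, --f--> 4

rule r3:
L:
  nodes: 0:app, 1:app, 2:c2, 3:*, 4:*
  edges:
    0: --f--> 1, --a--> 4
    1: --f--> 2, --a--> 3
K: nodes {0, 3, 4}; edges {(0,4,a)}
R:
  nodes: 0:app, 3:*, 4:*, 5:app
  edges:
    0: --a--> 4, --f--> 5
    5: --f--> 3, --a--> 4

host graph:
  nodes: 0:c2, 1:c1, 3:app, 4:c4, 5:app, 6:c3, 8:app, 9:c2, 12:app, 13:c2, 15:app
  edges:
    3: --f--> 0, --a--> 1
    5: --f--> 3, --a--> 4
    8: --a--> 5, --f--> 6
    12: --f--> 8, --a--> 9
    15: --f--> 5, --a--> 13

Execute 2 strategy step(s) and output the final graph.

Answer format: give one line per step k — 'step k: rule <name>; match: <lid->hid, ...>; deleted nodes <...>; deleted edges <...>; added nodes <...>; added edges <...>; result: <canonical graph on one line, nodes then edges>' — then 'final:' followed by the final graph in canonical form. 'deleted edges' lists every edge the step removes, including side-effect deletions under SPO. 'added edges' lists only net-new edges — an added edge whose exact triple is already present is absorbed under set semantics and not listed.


step 1: rule r2; match: 0->12, 1->8, 2->6, 3->5, 4->9; deleted nodes 6, 8; deleted edges (8,5,a); (8,6,f); (12,8,f); (12,9,a); added nodes 16; added edges (12,5,f); (12,16,a); (16,9,a); (16,9,f); result: nodes: 0:c2, 1:c1, 3:app, 4:c4, 5:app, 9:c2, 12:app, 13:c2, 15:app, 16:app edges: (3,0,f); (3,1,a); (5,3,f); (5,4,a); (12,5,f); (12,16,a); (15,5,f); (15,13,a); (16,9,a); (16,9,f)
step 2: rule r3; match: 0->5, 1->3, 2->0, 3->1, 4->4; deleted nodes 0, 3; deleted edges (3,0,f); (3,1,a); (5,3,f); added nodes 17; added edges (5,17,f); (17,1,f); (17,4,a); result: nodes: 1:c1, 4:c4, 5:app, 9:c2, 12:app, 13:c2, 15:app, 16:app, 17:app edges: (5,4,a); (5,17,f); (12,5,f); (12,16,a); (15,5,f); (15,13,a); (16,9,a); (16,9,f); (17,1,f); (17,4,a)
final:
nodes: 1:c1, 4:c4, 5:app, 9:c2, 12:app, 13:c2, 15:app, 16:app, 17:app
edges: (5,4,a); (5,17,f); (12,5,f); (12,16,a); (15,5,f); (15,13,a); (16,9,a); (16,9,f); (17,1,f); (17,4,a)


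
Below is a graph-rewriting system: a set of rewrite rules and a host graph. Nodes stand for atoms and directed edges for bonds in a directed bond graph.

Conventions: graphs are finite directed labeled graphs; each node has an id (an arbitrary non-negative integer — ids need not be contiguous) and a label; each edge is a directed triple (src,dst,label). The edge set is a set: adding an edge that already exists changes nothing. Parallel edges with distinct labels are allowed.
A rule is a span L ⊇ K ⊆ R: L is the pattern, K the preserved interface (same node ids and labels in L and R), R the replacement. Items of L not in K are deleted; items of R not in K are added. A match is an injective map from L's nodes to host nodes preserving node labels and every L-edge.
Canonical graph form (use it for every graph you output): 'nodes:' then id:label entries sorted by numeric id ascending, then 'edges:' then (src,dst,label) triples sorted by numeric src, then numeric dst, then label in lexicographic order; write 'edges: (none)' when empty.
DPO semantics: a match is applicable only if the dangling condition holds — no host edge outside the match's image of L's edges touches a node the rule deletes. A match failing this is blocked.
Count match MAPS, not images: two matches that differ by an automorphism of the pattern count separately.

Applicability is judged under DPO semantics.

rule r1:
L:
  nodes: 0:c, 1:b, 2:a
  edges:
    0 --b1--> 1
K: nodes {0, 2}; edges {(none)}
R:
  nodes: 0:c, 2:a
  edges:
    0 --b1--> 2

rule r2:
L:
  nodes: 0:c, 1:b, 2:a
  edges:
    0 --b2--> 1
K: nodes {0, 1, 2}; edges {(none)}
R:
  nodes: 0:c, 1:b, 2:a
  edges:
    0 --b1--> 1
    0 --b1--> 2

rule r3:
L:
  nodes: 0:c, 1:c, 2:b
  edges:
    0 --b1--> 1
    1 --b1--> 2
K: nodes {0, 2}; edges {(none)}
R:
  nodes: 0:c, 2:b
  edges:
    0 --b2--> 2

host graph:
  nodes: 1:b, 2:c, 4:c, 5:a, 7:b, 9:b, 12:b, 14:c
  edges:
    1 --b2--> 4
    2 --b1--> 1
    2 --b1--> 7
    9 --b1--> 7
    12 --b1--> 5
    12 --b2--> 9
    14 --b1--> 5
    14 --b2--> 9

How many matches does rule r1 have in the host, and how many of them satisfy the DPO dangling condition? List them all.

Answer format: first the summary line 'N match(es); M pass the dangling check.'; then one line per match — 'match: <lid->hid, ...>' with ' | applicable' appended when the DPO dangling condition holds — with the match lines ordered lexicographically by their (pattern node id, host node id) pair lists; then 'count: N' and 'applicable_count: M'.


2 match(es); 0 pass the dangling check.
match: 0->2, 1->1, 2->5
match: 0->2, 1->7, 2->5
count: 2
applicable_count: 0


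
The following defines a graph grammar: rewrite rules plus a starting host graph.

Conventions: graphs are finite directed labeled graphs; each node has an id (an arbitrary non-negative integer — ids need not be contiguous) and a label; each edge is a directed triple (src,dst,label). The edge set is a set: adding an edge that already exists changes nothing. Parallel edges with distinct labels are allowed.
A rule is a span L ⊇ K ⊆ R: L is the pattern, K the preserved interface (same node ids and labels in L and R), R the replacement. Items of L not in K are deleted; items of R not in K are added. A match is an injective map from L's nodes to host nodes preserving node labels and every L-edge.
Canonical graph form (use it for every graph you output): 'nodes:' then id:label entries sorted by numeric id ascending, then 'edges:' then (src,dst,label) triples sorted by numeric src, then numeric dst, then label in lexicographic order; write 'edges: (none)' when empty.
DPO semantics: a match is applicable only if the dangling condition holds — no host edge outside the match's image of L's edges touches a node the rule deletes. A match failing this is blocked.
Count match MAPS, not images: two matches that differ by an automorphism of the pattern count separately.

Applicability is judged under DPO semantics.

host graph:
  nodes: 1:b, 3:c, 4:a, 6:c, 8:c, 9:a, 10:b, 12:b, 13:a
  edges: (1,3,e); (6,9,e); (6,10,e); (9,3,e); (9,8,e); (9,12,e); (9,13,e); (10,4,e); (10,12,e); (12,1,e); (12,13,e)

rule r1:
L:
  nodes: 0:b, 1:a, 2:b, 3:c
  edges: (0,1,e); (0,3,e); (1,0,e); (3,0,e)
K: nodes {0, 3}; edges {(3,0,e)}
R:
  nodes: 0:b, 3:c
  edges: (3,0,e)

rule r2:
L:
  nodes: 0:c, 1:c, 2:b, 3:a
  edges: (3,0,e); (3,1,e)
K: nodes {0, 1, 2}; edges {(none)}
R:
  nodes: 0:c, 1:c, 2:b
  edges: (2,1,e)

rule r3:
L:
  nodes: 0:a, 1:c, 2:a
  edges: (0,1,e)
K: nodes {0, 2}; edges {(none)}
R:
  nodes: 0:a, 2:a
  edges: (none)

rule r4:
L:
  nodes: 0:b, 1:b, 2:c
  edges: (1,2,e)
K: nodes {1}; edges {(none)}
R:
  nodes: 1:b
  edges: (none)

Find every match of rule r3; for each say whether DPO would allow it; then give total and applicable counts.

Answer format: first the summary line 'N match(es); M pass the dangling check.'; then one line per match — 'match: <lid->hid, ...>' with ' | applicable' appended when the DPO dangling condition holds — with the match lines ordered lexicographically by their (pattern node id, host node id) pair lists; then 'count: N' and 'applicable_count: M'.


4 match(es); 2 pass the dangling check.
match: 0->9, 1->3, 2->4
match: 0->9, 1->3, 2->13
match: 0->9, 1->8, 2->4 | applicable
match: 0->9, 1->8, 2->13 | applicable
count: 4
applicable_count: 2


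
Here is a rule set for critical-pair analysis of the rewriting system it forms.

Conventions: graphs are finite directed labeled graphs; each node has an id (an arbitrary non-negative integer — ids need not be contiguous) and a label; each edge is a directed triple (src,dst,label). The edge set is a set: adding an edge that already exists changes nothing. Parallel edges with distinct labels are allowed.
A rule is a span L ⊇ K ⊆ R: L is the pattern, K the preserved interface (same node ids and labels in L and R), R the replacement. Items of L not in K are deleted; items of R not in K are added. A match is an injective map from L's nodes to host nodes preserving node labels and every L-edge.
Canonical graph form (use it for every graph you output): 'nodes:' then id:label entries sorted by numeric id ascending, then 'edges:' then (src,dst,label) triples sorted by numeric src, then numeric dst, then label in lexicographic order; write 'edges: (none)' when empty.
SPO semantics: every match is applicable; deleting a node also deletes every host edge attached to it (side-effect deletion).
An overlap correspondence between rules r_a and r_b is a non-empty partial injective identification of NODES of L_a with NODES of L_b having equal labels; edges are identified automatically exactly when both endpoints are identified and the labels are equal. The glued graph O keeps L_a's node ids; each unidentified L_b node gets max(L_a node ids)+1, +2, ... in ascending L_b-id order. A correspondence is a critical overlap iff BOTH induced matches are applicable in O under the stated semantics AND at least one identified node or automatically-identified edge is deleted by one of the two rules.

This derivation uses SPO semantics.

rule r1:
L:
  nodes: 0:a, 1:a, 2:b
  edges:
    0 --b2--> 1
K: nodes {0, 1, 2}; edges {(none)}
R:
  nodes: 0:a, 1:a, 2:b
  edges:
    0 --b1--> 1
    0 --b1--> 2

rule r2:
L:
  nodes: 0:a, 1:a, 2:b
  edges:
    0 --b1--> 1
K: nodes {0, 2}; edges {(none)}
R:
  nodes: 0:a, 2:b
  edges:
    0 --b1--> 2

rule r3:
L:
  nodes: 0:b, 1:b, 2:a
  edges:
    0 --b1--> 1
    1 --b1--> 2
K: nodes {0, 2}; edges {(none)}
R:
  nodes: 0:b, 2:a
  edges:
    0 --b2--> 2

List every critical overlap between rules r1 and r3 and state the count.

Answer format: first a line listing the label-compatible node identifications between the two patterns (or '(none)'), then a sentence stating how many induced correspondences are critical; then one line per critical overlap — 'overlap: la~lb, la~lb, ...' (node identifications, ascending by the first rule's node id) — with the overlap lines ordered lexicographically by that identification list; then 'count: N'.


label-compatible node identifications between L(r1) and L(r3): 0~2, 1~2, 2~0, 2~1
3 of the induced correspondences are critical overlaps of r1 and r3.
overlap: 0~2, 2~1
overlap: 1~2, 2~1
overlap: 2~1
count: 3


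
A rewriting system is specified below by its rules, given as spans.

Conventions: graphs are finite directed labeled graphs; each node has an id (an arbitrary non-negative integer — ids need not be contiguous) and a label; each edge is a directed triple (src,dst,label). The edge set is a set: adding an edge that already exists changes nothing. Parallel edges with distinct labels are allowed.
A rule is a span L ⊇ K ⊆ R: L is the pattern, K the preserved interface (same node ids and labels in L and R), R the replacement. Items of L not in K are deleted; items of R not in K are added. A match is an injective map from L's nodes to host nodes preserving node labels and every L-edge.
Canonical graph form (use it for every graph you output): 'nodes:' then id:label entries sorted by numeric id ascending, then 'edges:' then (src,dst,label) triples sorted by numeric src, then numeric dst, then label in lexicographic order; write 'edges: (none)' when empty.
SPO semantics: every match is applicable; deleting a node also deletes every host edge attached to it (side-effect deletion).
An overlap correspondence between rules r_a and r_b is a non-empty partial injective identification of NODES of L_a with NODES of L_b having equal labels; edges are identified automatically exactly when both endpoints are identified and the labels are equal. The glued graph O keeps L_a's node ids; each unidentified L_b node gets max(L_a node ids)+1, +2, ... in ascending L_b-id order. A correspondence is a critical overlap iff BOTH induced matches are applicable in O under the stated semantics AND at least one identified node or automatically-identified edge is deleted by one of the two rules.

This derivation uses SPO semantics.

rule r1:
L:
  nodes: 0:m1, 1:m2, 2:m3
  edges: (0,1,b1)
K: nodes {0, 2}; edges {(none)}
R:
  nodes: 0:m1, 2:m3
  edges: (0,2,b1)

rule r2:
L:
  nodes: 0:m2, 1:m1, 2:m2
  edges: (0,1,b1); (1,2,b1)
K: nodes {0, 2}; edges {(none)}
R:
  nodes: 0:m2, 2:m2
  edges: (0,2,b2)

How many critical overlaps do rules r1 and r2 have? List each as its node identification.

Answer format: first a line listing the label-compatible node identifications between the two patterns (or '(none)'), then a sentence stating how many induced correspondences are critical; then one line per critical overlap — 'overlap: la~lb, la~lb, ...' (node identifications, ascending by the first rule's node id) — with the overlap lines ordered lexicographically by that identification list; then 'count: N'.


label-compatible node identifications between L(r1) and L(r2): 0~1, 1~0, 1~2
5 of the induced correspondences are critical overlaps of r1 and r2.
overlap: 0~1
overlap: 0~1, 1~0
overlap: 0~1, 1~2
overlap: 1~0
overlap: 1~2
count: 5


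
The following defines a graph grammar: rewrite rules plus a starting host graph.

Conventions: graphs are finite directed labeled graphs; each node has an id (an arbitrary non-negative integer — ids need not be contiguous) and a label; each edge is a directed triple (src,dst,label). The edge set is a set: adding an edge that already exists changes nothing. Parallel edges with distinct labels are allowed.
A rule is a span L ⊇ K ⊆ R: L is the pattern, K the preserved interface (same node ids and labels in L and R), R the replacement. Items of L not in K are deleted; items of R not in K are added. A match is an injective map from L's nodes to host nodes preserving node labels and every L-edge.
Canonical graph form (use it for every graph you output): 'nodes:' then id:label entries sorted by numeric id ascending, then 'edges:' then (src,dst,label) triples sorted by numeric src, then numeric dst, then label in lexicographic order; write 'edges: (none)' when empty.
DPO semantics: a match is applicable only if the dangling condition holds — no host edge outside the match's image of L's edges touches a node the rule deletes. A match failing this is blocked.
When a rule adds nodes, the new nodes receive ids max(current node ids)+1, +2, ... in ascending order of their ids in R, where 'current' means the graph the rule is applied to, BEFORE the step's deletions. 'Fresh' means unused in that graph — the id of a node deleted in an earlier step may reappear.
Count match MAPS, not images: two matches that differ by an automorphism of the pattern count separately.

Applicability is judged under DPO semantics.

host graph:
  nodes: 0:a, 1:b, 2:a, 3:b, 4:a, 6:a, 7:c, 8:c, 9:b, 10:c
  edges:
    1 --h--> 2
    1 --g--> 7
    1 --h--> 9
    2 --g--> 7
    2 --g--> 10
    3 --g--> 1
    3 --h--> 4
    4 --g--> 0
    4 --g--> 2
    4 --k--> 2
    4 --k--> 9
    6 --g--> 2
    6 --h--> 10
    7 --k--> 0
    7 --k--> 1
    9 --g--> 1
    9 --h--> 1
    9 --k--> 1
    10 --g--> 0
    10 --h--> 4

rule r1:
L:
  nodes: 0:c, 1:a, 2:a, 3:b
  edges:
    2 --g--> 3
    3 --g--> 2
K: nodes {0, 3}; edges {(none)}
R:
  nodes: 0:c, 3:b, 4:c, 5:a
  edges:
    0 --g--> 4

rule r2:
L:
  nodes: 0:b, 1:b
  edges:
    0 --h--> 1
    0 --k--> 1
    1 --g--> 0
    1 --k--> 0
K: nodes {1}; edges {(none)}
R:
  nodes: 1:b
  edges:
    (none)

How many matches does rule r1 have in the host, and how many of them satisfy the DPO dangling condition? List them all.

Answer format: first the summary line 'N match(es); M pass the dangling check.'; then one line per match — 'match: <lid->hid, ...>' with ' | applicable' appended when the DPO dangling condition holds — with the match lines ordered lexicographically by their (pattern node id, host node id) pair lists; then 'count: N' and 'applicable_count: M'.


0 match(es); 0 pass the dangling check.
count: 0
applicable_count: 0


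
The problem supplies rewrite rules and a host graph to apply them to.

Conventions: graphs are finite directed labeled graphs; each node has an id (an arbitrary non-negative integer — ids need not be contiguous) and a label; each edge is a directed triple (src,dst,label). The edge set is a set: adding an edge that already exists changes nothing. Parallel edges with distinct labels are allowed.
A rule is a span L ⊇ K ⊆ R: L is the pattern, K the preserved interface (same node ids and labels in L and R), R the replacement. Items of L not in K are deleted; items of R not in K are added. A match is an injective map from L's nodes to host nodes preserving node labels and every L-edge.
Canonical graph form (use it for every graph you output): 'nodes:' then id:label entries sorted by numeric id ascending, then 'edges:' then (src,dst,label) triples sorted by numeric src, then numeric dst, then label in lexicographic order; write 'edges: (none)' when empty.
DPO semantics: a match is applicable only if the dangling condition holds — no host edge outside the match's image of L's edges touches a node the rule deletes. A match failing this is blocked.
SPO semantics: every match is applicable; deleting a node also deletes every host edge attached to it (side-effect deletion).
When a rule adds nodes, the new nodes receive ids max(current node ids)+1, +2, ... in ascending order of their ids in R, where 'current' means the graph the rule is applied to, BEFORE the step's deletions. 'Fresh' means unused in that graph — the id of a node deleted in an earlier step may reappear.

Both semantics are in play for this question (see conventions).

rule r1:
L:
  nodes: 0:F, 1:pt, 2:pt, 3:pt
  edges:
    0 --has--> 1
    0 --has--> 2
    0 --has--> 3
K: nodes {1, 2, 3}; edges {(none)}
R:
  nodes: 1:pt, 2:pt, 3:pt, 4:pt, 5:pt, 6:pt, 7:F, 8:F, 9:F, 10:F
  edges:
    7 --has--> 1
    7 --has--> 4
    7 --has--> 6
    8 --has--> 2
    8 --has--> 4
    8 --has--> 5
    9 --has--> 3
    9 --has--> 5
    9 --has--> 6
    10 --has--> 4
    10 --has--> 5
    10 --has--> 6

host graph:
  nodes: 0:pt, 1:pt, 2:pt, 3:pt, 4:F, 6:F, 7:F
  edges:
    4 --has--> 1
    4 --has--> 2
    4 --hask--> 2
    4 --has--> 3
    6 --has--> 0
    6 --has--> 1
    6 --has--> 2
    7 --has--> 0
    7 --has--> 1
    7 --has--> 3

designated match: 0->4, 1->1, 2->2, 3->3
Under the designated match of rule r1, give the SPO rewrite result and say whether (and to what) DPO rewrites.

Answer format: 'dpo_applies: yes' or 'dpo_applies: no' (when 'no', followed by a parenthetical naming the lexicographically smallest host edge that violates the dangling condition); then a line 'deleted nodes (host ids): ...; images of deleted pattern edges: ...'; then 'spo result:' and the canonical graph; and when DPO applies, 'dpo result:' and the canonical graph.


dpo_applies: no
(the rule deletes node 4, which keeps host edge (4,2,hask) outside the match image — the dangling condition fails, DPO blocks; SPO proceeds and side-deletes such edges)
deleted nodes (host ids): 4; images of deleted pattern edges: (4,1,has); (4,2,has); (4,3,has)
spo result:
nodes: 0:pt, 1:pt, 2:pt, 3:pt, 6:F, 7:F, 8:pt, 9:pt, 10:pt, 11:F, 12:F, 13:F, 14:F
edges: (6,0,has); (6,1,has); (6,2,has); (7,0,has); (7,1,has); (7,3,has); (11,1,has); (11,8,has); (11,10,has); (12,2,has); (12,8,has); (12,9,has); (13,3,has); (13,9,has); (13,10,has); (14,8,has); (14,9,has); (14,10,has)


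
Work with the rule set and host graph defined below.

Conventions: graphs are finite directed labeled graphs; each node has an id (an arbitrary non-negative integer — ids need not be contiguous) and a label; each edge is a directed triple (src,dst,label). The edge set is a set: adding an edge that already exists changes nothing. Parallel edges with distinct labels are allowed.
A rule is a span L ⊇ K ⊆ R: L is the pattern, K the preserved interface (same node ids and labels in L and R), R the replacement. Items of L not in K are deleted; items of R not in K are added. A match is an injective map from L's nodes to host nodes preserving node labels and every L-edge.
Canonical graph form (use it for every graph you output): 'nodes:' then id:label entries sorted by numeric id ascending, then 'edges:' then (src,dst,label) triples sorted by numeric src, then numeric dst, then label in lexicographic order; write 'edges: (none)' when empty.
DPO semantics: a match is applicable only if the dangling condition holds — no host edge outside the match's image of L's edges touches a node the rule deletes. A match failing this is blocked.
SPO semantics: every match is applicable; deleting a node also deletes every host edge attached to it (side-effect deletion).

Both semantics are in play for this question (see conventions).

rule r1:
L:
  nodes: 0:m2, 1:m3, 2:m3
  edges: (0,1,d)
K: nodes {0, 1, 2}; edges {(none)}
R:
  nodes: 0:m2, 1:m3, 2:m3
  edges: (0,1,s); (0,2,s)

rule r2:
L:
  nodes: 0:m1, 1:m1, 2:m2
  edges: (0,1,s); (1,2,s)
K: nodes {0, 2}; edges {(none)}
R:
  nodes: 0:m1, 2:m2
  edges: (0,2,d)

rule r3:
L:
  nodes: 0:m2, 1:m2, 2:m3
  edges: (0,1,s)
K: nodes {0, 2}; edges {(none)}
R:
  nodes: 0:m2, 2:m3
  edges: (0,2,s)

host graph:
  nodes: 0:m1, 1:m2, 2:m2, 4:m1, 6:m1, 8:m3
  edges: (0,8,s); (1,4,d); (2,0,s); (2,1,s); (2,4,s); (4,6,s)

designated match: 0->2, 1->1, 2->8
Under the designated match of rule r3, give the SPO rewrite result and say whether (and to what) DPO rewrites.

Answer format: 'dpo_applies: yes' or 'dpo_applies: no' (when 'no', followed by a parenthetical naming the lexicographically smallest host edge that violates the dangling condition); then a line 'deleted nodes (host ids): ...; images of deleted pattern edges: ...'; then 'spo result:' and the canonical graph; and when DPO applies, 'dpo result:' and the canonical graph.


dpo_applies: no
(the rule deletes node 1, which keeps host edge (1,4,d) outside the match image — the dangling condition fails, DPO blocks; SPO proceeds and side-deletes such edges)
deleted nodes (host ids): 1; images of deleted pattern edges: (2,1,s)
spo result:
nodes: 0:m1, 2:m2, 4:m1, 6:m1, 8:m3
edges: (0,8,s); (2,0,s); (2,4,s); (2,8,s); (4,6,s)


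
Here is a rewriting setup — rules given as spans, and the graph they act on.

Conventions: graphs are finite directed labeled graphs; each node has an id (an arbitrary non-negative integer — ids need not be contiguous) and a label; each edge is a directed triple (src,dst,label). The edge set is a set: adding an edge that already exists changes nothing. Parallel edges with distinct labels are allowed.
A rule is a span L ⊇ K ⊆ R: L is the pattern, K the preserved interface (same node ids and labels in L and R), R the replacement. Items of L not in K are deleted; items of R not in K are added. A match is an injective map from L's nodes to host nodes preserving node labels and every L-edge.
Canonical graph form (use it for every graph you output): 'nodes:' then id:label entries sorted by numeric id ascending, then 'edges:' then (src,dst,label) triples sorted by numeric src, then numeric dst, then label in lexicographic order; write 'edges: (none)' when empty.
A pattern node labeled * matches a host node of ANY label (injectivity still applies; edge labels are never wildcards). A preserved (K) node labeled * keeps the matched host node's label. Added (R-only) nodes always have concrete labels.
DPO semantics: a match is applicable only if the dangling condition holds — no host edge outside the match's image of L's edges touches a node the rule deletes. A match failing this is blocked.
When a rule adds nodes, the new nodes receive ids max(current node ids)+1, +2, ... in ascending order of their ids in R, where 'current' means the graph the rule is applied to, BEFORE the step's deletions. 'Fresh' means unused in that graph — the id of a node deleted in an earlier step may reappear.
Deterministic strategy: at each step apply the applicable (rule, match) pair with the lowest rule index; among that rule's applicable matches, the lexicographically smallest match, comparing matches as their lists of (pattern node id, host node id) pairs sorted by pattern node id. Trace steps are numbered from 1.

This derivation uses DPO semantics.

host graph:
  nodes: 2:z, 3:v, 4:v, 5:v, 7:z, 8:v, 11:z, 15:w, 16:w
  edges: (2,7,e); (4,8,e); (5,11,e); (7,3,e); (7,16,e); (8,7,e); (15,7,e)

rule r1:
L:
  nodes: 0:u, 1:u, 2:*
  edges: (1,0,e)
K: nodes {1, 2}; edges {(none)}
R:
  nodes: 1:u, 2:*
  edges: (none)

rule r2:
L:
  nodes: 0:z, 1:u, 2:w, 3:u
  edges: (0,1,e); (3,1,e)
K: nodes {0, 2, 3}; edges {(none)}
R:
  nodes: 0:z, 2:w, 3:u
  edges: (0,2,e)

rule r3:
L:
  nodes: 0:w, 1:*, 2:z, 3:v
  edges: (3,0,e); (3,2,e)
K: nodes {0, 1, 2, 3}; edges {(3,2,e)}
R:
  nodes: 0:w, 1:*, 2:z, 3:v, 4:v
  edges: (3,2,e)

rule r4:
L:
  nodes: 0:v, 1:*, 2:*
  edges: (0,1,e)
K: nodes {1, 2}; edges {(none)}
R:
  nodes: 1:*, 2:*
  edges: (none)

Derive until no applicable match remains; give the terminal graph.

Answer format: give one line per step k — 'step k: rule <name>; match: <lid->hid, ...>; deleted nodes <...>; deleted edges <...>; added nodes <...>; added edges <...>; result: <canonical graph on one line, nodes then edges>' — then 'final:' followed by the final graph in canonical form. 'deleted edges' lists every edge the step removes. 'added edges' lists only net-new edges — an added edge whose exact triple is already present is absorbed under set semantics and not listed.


step 1: rule r4; match: 0->4, 1->8, 2->2; deleted nodes 4; deleted edges (4,8,e); added nodes (none); added edges (none); result: nodes: 2:z, 3:v, 5:v, 7:z, 8:v, 11:z, 15:w, 16:w edges: (2,7,e); (5,11,e); (7,3,e); (7,16,e); (8,7,e); (15,7,e)
step 2: rule r4; match: 0->5, 1->11, 2->2; deleted nodes 5; deleted edges (5,11,e); added nodes (none); added edges (none); result: nodes: 2:z, 3:v, 7:z, 8:v, 11:z, 15:w, 16:w edges: (2,7,e); (7,3,e); (7,16,e); (8,7,e); (15,7,e)
step 3: rule r4; match: 0->8, 1->7, 2->2; deleted nodes 8; deleted edges (8,7,e); added nodes (none); added edges (none); result: nodes: 2:z, 3:v, 7:z, 11:z, 15:w, 16:w edges: (2,7,e); (7,3,e); (7,16,e); (15,7,e)
final:
nodes: 2:z, 3:v, 7:z, 11:z, 15:w, 16:w
edges: (2,7,e); (7,3,e); (7,16,e); (15,7,e)
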